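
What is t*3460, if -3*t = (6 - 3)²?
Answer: -10380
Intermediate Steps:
t = -3 (t = -(6 - 3)²/3 = -⅓*3² = -⅓*9 = -3)
t*3460 = -3*3460 = -10380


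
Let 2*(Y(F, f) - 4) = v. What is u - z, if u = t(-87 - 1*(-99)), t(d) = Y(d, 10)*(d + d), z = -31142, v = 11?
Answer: 31370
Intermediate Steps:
Y(F, f) = 19/2 (Y(F, f) = 4 + (½)*11 = 4 + 11/2 = 19/2)
t(d) = 19*d (t(d) = 19*(d + d)/2 = 19*(2*d)/2 = 19*d)
u = 228 (u = 19*(-87 - 1*(-99)) = 19*(-87 + 99) = 19*12 = 228)
u - z = 228 - 1*(-31142) = 228 + 31142 = 31370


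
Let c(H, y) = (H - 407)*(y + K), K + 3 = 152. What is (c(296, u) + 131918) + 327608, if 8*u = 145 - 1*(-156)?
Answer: 3510485/8 ≈ 4.3881e+5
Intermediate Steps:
K = 149 (K = -3 + 152 = 149)
u = 301/8 (u = (145 - 1*(-156))/8 = (145 + 156)/8 = (⅛)*301 = 301/8 ≈ 37.625)
c(H, y) = (-407 + H)*(149 + y) (c(H, y) = (H - 407)*(y + 149) = (-407 + H)*(149 + y))
(c(296, u) + 131918) + 327608 = ((-60643 - 407*301/8 + 149*296 + 296*(301/8)) + 131918) + 327608 = ((-60643 - 122507/8 + 44104 + 11137) + 131918) + 327608 = (-165723/8 + 131918) + 327608 = 889621/8 + 327608 = 3510485/8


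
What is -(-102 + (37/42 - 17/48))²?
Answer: -129163225/12544 ≈ -10297.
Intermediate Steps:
-(-102 + (37/42 - 17/48))² = -(-102 + 59/112)² = -(-11365/112)² = -1*129163225/12544 = -129163225/12544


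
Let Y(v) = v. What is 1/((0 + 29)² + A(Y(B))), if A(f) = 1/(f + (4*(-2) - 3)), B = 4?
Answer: 7/5886 ≈ 0.0011893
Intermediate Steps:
A(f) = 1/(-11 + f) (A(f) = 1/(f + (-8 - 3)) = 1/(f - 11) = 1/(-11 + f))
1/((0 + 29)² + A(Y(B))) = 1/((0 + 29)² + 1/(-11 + 4)) = 1/(29² + 1/(-7)) = 1/(841 - ⅐) = 1/(5886/7) = 7/5886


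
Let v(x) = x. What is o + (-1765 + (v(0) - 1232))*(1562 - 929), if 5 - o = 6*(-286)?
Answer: -1895380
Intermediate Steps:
o = 1721 (o = 5 - 6*(-286) = 5 - 1*(-1716) = 5 + 1716 = 1721)
o + (-1765 + (v(0) - 1232))*(1562 - 929) = 1721 + (-1765 + (0 - 1232))*(1562 - 929) = 1721 + (-1765 - 1232)*633 = 1721 - 2997*633 = 1721 - 1897101 = -1895380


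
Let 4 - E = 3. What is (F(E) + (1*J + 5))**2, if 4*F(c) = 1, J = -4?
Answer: 25/16 ≈ 1.5625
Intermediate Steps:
E = 1 (E = 4 - 1*3 = 4 - 3 = 1)
F(c) = 1/4 (F(c) = (1/4)*1 = 1/4)
(F(E) + (1*J + 5))**2 = (1/4 + (1*(-4) + 5))**2 = (1/4 + (-4 + 5))**2 = (1/4 + 1)**2 = (5/4)**2 = 25/16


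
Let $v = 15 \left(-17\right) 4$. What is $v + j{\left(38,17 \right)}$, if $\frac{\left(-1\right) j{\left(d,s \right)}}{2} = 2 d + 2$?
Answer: $-1176$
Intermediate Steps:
$j{\left(d,s \right)} = -4 - 4 d$ ($j{\left(d,s \right)} = - 2 \left(2 d + 2\right) = - 2 \left(2 + 2 d\right) = -4 - 4 d$)
$v = -1020$ ($v = \left(-255\right) 4 = -1020$)
$v + j{\left(38,17 \right)} = -1020 - 156 = -1176$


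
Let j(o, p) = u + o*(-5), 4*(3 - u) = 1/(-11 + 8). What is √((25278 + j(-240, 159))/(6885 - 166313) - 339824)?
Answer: I*√77736675796575927/478284 ≈ 582.94*I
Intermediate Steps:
u = 37/12 (u = 3 - 1/(4*(-11 + 8)) = 3 - ¼/(-3) = 3 - ¼*(-⅓) = 3 + 1/12 = 37/12 ≈ 3.0833)
j(o, p) = 37/12 - 5*o (j(o, p) = 37/12 + o*(-5) = 37/12 - 5*o)
√((25278 + j(-240, 159))/(6885 - 166313) - 339824) = √((25278 + (37/12 - 5*(-240)))/(6885 - 166313) - 339824) = √((25278 + (37/12 + 1200))/(-159428) - 339824) = √((25278 + 14437/12)*(-1/159428) - 339824) = √((317773/12)*(-1/159428) - 339824) = √(-317773/1913136 - 339824) = √(-650129845837/1913136) = I*√77736675796575927/478284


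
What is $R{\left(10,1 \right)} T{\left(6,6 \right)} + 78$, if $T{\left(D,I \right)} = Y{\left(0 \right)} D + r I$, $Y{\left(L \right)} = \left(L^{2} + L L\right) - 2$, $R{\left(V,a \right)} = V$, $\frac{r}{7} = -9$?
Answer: $-3822$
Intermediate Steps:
$r = -63$ ($r = 7 \left(-9\right) = -63$)
$Y{\left(L \right)} = -2 + 2 L^{2}$ ($Y{\left(L \right)} = \left(L^{2} + L^{2}\right) - 2 = 2 L^{2} - 2 = -2 + 2 L^{2}$)
$T{\left(D,I \right)} = - 63 I - 2 D$ ($T{\left(D,I \right)} = \left(-2 + 2 \cdot 0^{2}\right) D - 63 I = \left(-2 + 2 \cdot 0\right) D - 63 I = \left(-2 + 0\right) D - 63 I = - 2 D - 63 I = - 63 I - 2 D$)
$R{\left(10,1 \right)} T{\left(6,6 \right)} + 78 = 10 \left(\left(-63\right) 6 - 12\right) + 78 = 10 \left(-378 - 12\right) + 78 = 10 \left(-390\right) + 78 = -3900 + 78 = -3822$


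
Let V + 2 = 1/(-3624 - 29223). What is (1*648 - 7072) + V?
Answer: -211074823/32847 ≈ -6426.0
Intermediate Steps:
V = -65695/32847 (V = -2 + 1/(-3624 - 29223) = -2 + 1/(-32847) = -2 - 1/32847 = -65695/32847 ≈ -2.0000)
(1*648 - 7072) + V = (1*648 - 7072) - 65695/32847 = (648 - 7072) - 65695/32847 = -6424 - 65695/32847 = -211074823/32847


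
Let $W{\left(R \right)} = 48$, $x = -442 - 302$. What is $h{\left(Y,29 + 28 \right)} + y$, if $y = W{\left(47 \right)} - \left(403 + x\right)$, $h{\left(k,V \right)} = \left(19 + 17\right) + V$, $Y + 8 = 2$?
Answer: $482$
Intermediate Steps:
$x = -744$
$Y = -6$ ($Y = -8 + 2 = -6$)
$h{\left(k,V \right)} = 36 + V$
$y = 389$ ($y = 48 - \left(403 - 744\right) = 48 - -341 = 48 + 341 = 389$)
$h{\left(Y,29 + 28 \right)} + y = \left(36 + \left(29 + 28\right)\right) + 389 = \left(36 + 57\right) + 389 = 93 + 389 = 482$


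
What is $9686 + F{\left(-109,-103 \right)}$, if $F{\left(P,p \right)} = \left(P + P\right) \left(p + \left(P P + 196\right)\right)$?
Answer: $-2600646$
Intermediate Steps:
$F{\left(P,p \right)} = 2 P \left(196 + p + P^{2}\right)$ ($F{\left(P,p \right)} = 2 P \left(p + \left(P^{2} + 196\right)\right) = 2 P \left(p + \left(196 + P^{2}\right)\right) = 2 P \left(196 + p + P^{2}\right)$)
$9686 + F{\left(-109,-103 \right)} = 9686 + 2 \left(-109\right) \left(196 - 103 + \left(-109\right)^{2}\right) = 9686 + 2 \left(-109\right) \left(196 - 103 + 11881\right) = 9686 + 2 \left(-109\right) 11974 = 9686 - 2610332 = -2600646$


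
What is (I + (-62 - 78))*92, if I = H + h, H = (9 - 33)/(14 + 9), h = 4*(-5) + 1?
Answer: -14724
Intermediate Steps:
h = -19 (h = -20 + 1 = -19)
H = -24/23 ≈ -1.0435
I = -461/23 (I = -24/23 - 19 = -461/23 ≈ -20.043)
(I + (-62 - 78))*92 = (-461/23 + (-62 - 78))*92 = (-461/23 - 140)*92 = -3681/23*92 = -14724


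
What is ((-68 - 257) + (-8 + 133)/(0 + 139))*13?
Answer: -585650/139 ≈ -4213.3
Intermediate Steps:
((-68 - 257) + (-8 + 133)/(0 + 139))*13 = (-325 + 125/139)*13 = -45050/139*13 = -585650/139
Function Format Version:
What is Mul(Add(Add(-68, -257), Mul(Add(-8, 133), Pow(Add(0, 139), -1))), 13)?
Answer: Rational(-585650, 139) ≈ -4213.3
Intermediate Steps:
Mul(Add(Add(-68, -257), Mul(Add(-8, 133), Pow(Add(0, 139), -1))), 13) = Mul(Add(-325, Mul(125, Pow(139, -1))), 13) = Mul(Add(-325, Mul(125, Rational(1, 139))), 13) = Mul(Add(-325, Rational(125, 139)), 13) = Mul(Rational(-45050, 139), 13) = Rational(-585650, 139)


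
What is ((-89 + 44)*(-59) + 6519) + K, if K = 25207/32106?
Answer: 294565651/32106 ≈ 9174.8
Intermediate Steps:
K = 25207/32106 (K = 25207*(1/32106) = 25207/32106 ≈ 0.78512)
((-89 + 44)*(-59) + 6519) + K = ((-89 + 44)*(-59) + 6519) + 25207/32106 = (-45*(-59) + 6519) + 25207/32106 = (2655 + 6519) + 25207/32106 = 9174 + 25207/32106 = 294565651/32106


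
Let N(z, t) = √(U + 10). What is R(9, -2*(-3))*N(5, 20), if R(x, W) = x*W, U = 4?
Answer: 54*√14 ≈ 202.05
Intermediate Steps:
R(x, W) = W*x
N(z, t) = √14 (N(z, t) = √(4 + 10) = √14)
R(9, -2*(-3))*N(5, 20) = (-2*(-3)*9)*√14 = (6*9)*√14 = 54*√14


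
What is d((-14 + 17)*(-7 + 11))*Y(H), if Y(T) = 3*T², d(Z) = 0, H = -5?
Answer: 0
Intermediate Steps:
d((-14 + 17)*(-7 + 11))*Y(H) = 0*(3*(-5)²) = 0*(3*25) = 0*75 = 0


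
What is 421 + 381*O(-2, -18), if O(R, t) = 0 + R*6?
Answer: -4151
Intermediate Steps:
O(R, t) = 6*R (O(R, t) = 0 + 6*R = 6*R)
421 + 381*O(-2, -18) = 421 + 381*(6*(-2)) = 421 + 381*(-12) = 421 - 4572 = -4151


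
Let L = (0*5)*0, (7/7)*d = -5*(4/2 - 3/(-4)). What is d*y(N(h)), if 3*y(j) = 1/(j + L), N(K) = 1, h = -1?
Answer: -55/12 ≈ -4.5833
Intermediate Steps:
d = -55/4 (d = -5*(4/2 - 3/(-4)) = -5*(4*(1/2) - 3*(-1/4)) = -5*(2 + 3/4) = -5*11/4 = -55/4 ≈ -13.750)
L = 0 (L = 0*0 = 0)
y(j) = 1/(3*j) (y(j) = 1/(3*(j + 0)) = 1/(3*j))
d*y(N(h)) = -55/(12*1) = -55/12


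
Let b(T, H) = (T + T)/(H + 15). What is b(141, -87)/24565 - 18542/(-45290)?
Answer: 546368213/1335058620 ≈ 0.40925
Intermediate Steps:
b(T, H) = 2*T/(15 + H) (b(T, H) = (2*T)/(15 + H) = 2*T/(15 + H))
b(141, -87)/24565 - 18542/(-45290) = (2*141/(15 - 87))/24565 - 18542/(-45290) = (2*141/(-72))*(1/24565) - 18542*(-1/45290) = (2*141*(-1/72))*(1/24565) + 9271/22645 = -47/12*1/24565 + 9271/22645 = -47/294780 + 9271/22645 = 546368213/1335058620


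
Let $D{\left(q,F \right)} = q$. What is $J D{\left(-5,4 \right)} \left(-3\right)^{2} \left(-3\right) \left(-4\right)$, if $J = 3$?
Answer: $-1620$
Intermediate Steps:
$J D{\left(-5,4 \right)} \left(-3\right)^{2} \left(-3\right) \left(-4\right) = 3 \left(-5\right) \left(-3\right)^{2} \left(-3\right) \left(-4\right) = - 15 \cdot 9 \left(-3\right) \left(-4\right) = - 15 \left(\left(-27\right) \left(-4\right)\right) = \left(-15\right) 108 = -1620$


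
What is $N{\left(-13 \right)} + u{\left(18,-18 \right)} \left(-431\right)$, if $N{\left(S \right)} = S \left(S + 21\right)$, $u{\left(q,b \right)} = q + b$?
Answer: $-104$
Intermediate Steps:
$u{\left(q,b \right)} = b + q$
$N{\left(S \right)} = S \left(21 + S\right)$
$N{\left(-13 \right)} + u{\left(18,-18 \right)} \left(-431\right) = - 13 \left(21 - 13\right) + \left(-18 + 18\right) \left(-431\right) = \left(-13\right) 8 + 0 \left(-431\right) = -104 + 0 = -104$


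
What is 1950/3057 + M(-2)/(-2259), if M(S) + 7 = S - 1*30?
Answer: 502697/767307 ≈ 0.65514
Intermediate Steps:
M(S) = -37 + S (M(S) = -7 + (S - 1*30) = -7 + (S - 30) = -7 + (-30 + S) = -37 + S)
1950/3057 + M(-2)/(-2259) = 1950/3057 + (-37 - 2)/(-2259) = 1950*(1/3057) - 39*(-1/2259) = 650/1019 + 13/753 = 502697/767307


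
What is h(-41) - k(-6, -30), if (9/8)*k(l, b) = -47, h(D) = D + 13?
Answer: 124/9 ≈ 13.778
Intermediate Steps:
h(D) = 13 + D
k(l, b) = -376/9 (k(l, b) = (8/9)*(-47) = -376/9)
h(-41) - k(-6, -30) = (13 - 41) - 1*(-376/9) = -28 + 376/9 = 124/9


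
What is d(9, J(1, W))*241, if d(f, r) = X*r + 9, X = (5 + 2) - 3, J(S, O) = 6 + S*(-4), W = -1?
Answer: 4097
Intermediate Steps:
J(S, O) = 6 - 4*S
X = 4 (X = 7 - 3 = 4)
d(f, r) = 9 + 4*r (d(f, r) = 4*r + 9 = 9 + 4*r)
d(9, J(1, W))*241 = (9 + 4*(6 - 4*1))*241 = (9 + 4*(6 - 4))*241 = (9 + 4*2)*241 = (9 + 8)*241 = 17*241 = 4097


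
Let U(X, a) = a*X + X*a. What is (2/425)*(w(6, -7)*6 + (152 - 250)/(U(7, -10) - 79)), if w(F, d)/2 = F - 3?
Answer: 15964/93075 ≈ 0.17152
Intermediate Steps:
w(F, d) = -6 + 2*F (w(F, d) = 2*(F - 3) = 2*(-3 + F) = -6 + 2*F)
U(X, a) = 2*X*a (U(X, a) = X*a + X*a = 2*X*a)
(2/425)*(w(6, -7)*6 + (152 - 250)/(U(7, -10) - 79)) = (2/425)*((-6 + 2*6)*6 + (152 - 250)/(2*7*(-10) - 79)) = (2*(1/425))*((-6 + 12)*6 - 98/(-140 - 79)) = 2*(6*6 - 98/(-219))/425 = 2*(36 - 98*(-1/219))/425 = 2*(36 + 98/219)/425 = (2/425)*(7982/219) = 15964/93075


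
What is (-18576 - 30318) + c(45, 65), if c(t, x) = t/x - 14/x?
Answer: -3178079/65 ≈ -48894.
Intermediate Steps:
c(t, x) = -14/x + t/x
(-18576 - 30318) + c(45, 65) = (-18576 - 30318) + (-14 + 45)/65 = -48894 + (1/65)*31 = -48894 + 31/65 = -3178079/65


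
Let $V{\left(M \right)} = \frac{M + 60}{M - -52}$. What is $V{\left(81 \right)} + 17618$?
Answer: $\frac{2343335}{133} \approx 17619.0$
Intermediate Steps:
$V{\left(M \right)} = \frac{60 + M}{52 + M}$ ($V{\left(M \right)} = \frac{60 + M}{M + \left(-46 + 98\right)} = \frac{60 + M}{M + 52} = \frac{60 + M}{52 + M}$)
$V{\left(81 \right)} + 17618 = \frac{60 + 81}{52 + 81} + 17618 = \frac{1}{133} \cdot 141 + 17618 = \frac{141}{133} + 17618 = \frac{2343335}{133}$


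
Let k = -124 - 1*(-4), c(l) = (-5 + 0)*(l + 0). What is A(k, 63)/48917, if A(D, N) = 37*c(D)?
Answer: 22200/48917 ≈ 0.45383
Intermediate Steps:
c(l) = -5*l
k = -120 (k = -124 + 4 = -120)
A(D, N) = -185*D (A(D, N) = 37*(-5*D) = -185*D)
A(k, 63)/48917 = -185*(-120)/48917 = 22200*(1/48917) = 22200/48917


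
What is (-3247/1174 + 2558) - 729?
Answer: 2143999/1174 ≈ 1826.2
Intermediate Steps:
(-3247/1174 + 2558) - 729 = 2999845/1174 - 729 = 2143999/1174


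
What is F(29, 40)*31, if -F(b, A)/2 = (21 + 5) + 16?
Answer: -2604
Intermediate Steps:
F(b, A) = -84 (F(b, A) = -2*((21 + 5) + 16) = -2*(26 + 16) = -2*42 = -84)
F(29, 40)*31 = -84*31 = -2604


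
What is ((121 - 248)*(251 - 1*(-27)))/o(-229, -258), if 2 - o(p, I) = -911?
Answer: -35306/913 ≈ -38.670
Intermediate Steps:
o(p, I) = 913 (o(p, I) = 2 - 1*(-911) = 2 + 911 = 913)
((121 - 248)*(251 - 1*(-27)))/o(-229, -258) = ((121 - 248)*(251 - 1*(-27)))/913 = -127*(251 + 27)*(1/913) = -127*278*(1/913) = -35306*1/913 = -35306/913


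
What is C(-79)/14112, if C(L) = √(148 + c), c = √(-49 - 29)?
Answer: √(148 + I*√78)/14112 ≈ 0.00086245 + 2.571e-5*I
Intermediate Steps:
c = I*√78 (c = √(-78) = I*√78 ≈ 8.8318*I)
C(L) = √(148 + I*√78)
C(-79)/14112 = √(148 + I*√78)/14112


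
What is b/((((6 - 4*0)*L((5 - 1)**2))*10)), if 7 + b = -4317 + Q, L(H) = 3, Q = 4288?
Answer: -1/5 ≈ -0.20000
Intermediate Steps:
b = -36 (b = -7 + (-4317 + 4288) = -7 - 29 = -36)
b/((((6 - 4*0)*L((5 - 1)**2))*10)) = -36*1/(30*(6 - 4*0)) = -36*1/(30*(6 + 0)) = -36/((6*3)*10) = -36/(18*10) = -36/180 = -36*1/180 = -1/5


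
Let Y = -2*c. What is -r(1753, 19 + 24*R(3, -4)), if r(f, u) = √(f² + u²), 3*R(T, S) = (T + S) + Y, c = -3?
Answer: -√3076490 ≈ -1754.0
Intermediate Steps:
Y = 6 (Y = -2*(-3) = 6)
R(T, S) = 2 + S/3 + T/3 (R(T, S) = ((T + S) + 6)/3 = ((S + T) + 6)/3 = (6 + S + T)/3 = 2 + S/3 + T/3)
-r(1753, 19 + 24*R(3, -4)) = -√(1753² + (19 + 24*(2 + (⅓)*(-4) + (⅓)*3))²) = -√(3073009 + (19 + 24*(2 - 4/3 + 1))²) = -√(3073009 + (19 + 24*(5/3))²) = -√(3073009 + (19 + 40)²) = -√(3073009 + 59²) = -√(3073009 + 3481) = -√3076490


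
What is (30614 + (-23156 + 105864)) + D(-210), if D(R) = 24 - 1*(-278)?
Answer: 113624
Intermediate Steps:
D(R) = 302 (D(R) = 24 + 278 = 302)
(30614 + (-23156 + 105864)) + D(-210) = (30614 + (-23156 + 105864)) + 302 = (30614 + 82708) + 302 = 113322 + 302 = 113624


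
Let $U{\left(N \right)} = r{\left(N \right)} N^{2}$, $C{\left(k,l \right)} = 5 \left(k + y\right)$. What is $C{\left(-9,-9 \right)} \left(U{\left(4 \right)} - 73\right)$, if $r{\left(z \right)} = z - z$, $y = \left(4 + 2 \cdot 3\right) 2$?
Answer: $-4015$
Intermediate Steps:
$y = 20$ ($y = \left(4 + 6\right) 2 = 10 \cdot 2 = 20$)
$r{\left(z \right)} = 0$
$C{\left(k,l \right)} = 100 + 5 k$ ($C{\left(k,l \right)} = 5 \left(k + 20\right) = 5 \left(20 + k\right) = 100 + 5 k$)
$U{\left(N \right)} = 0$ ($U{\left(N \right)} = 0 N^{2} = 0$)
$C{\left(-9,-9 \right)} \left(U{\left(4 \right)} - 73\right) = \left(100 + 5 \left(-9\right)\right) \left(0 - 73\right) = \left(100 - 45\right) \left(-73\right) = 55 \left(-73\right) = -4015$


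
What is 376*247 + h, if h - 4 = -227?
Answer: 92649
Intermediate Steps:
h = -223 (h = 4 - 227 = -223)
376*247 + h = 376*247 - 223 = 92872 - 223 = 92649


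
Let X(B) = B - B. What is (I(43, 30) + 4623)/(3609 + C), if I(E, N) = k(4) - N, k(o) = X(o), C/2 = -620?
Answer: 4593/2369 ≈ 1.9388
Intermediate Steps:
C = -1240 (C = 2*(-620) = -1240)
X(B) = 0
k(o) = 0
I(E, N) = -N (I(E, N) = 0 - N = -N)
(I(43, 30) + 4623)/(3609 + C) = (-1*30 + 4623)/(3609 - 1240) = (-30 + 4623)/2369 = 4593*(1/2369) = 4593/2369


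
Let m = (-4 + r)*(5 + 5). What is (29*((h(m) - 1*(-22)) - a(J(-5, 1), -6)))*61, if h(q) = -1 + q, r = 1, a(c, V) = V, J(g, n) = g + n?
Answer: -5307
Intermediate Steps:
m = -30 (m = (-4 + 1)*(5 + 5) = -3*10 = -30)
(29*((h(m) - 1*(-22)) - a(J(-5, 1), -6)))*61 = (29*(((-1 - 30) - 1*(-22)) - 1*(-6)))*61 = (29*((-31 + 22) + 6))*61 = (29*(-9 + 6))*61 = (29*(-3))*61 = -87*61 = -5307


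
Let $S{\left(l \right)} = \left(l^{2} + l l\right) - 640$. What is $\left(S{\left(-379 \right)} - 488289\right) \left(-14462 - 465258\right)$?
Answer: $96734098840$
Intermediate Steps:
$S{\left(l \right)} = -640 + 2 l^{2}$ ($S{\left(l \right)} = \left(l^{2} + l^{2}\right) - 640 = 2 l^{2} - 640 = -640 + 2 l^{2}$)
$\left(S{\left(-379 \right)} - 488289\right) \left(-14462 - 465258\right) = \left(\left(-640 + 2 \left(-379\right)^{2}\right) - 488289\right) \left(-14462 - 465258\right) = \left(\left(-640 + 2 \cdot 143641\right) - 488289\right) \left(-479720\right) = \left(\left(-640 + 287282\right) - 488289\right) \left(-479720\right) = \left(286642 - 488289\right) \left(-479720\right) = \left(-201647\right) \left(-479720\right) = 96734098840$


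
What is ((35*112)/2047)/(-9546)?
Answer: -1960/9770331 ≈ -0.00020061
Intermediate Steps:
((35*112)/2047)/(-9546) = (3920*(1/2047))*(-1/9546) = (3920/2047)*(-1/9546) = -1960/9770331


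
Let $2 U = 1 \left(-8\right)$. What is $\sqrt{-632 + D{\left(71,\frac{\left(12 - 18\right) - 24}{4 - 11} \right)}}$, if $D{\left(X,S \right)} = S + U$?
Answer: $\frac{i \sqrt{30954}}{7} \approx 25.134 i$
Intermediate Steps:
$U = -4$ ($U = \frac{1 \left(-8\right)}{2} = \frac{1}{2} \left(-8\right) = -4$)
$D{\left(X,S \right)} = -4 + S$ ($D{\left(X,S \right)} = S - 4 = -4 + S$)
$\sqrt{-632 + D{\left(71,\frac{\left(12 - 18\right) - 24}{4 - 11} \right)}} = \sqrt{-632 - \left(4 - \frac{\left(12 - 18\right) - 24}{4 - 11}\right)} = \sqrt{-632 - \left(4 - \frac{\left(12 - 18\right) - 24}{-7}\right)} = \sqrt{-632 - \left(4 - \left(-6 - 24\right) \left(- \frac{1}{7}\right)\right)} = \sqrt{-632 - - \frac{2}{7}} = \sqrt{-632 + \left(-4 + \frac{30}{7}\right)} = \sqrt{-632 + \frac{2}{7}} = \sqrt{- \frac{4422}{7}} = \frac{i \sqrt{30954}}{7}$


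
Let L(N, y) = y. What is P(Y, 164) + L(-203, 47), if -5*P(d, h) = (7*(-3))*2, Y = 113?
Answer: 277/5 ≈ 55.400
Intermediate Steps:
P(d, h) = 42/5 (P(d, h) = -7*(-3)*2/5 = -(-21)*2/5 = -⅕*(-42) = 42/5)
P(Y, 164) + L(-203, 47) = 42/5 + 47 = 277/5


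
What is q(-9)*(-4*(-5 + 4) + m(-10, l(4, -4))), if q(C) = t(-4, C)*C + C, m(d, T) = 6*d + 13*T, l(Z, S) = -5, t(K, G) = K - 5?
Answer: -8712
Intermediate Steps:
t(K, G) = -5 + K
q(C) = -8*C (q(C) = (-5 - 4)*C + C = -9*C + C = -8*C)
q(-9)*(-4*(-5 + 4) + m(-10, l(4, -4))) = (-8*(-9))*(-4*(-5 + 4) + (6*(-10) + 13*(-5))) = 72*(-4*(-1) + (-60 - 65)) = 72*(4 - 125) = 72*(-121) = -8712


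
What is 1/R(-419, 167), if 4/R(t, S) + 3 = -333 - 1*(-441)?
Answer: 105/4 ≈ 26.250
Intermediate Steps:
R(t, S) = 4/105 (R(t, S) = 4/(-3 + (-333 - 1*(-441))) = 4/(-3 + (-333 + 441)) = 4/(-3 + 108) = 4/105)
1/R(-419, 167) = 1/(4/105) = 105/4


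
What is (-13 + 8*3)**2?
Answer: 121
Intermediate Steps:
(-13 + 8*3)**2 = (-13 + 24)**2 = 11**2 = 121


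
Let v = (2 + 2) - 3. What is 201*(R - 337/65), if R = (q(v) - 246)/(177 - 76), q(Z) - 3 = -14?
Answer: -10199142/6565 ≈ -1553.6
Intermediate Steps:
v = 1 (v = 4 - 3 = 1)
q(Z) = -11 (q(Z) = 3 - 14 = -11)
R = -257/101 (R = (-11 - 246)/(177 - 76) = -257/101 ≈ -2.5446)
201*(R - 337/65) = 201*(-257/101 - 337/65) = 201*(-50742/6565) = -10199142/6565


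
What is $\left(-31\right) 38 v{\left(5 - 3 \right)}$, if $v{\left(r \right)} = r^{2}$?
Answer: $-4712$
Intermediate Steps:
$\left(-31\right) 38 v{\left(5 - 3 \right)} = \left(-31\right) 38 \left(5 - 3\right)^{2} = - 1178 \cdot 2^{2} = \left(-1178\right) 4 = -4712$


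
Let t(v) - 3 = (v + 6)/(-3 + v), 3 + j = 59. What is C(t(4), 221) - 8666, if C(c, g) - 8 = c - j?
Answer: -8701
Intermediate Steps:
j = 56 (j = -3 + 59 = 56)
t(v) = 3 + (6 + v)/(-3 + v) (t(v) = 3 + (v + 6)/(-3 + v) = 3 + (6 + v)/(-3 + v))
C(c, g) = -48 + c (C(c, g) = 8 + (c - 1*56) = 8 + (c - 56) = 8 + (-56 + c) = -48 + c)
C(t(4), 221) - 8666 = (-48 + (-3 + 4*4)/(-3 + 4)) - 8666 = (-48 + (-3 + 16)/1) - 8666 = (-48 + 1*13) - 8666 = (-48 + 13) - 8666 = -35 - 8666 = -8701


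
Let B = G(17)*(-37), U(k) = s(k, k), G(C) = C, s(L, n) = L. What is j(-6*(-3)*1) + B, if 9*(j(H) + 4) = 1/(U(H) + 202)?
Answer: -1253339/1980 ≈ -633.00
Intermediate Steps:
U(k) = k
j(H) = -4 + 1/(9*(202 + H)) (j(H) = -4 + 1/(9*(H + 202)) = -4 + 1/(9*(202 + H)))
B = -629 (B = 17*(-37) = -629)
j(-6*(-3)*1) + B = (-7271 - 36*(-6*(-3)))/(9*(202 - 6*(-3)*1)) - 629 = (-7271 - 648)/(9*(202 + 18*1)) - 629 = (-7271 - 36*18)/(9*(202 + 18)) - 629 = (⅑)*(-7271 - 648)/220 - 629 = (⅑)*(1/220)*(-7919) - 629 = -7919/1980 - 629 = -1253339/1980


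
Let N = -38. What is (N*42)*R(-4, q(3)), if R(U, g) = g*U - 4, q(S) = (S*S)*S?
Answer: 178752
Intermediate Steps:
q(S) = S³ (q(S) = S²*S = S³)
R(U, g) = -4 + U*g (R(U, g) = U*g - 4 = -4 + U*g)
(N*42)*R(-4, q(3)) = (-38*42)*(-4 - 4*3³) = -1596*(-4 - 4*27) = -1596*(-4 - 108) = -1596*(-112) = 178752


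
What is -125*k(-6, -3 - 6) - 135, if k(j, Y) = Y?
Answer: 990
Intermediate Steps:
-125*k(-6, -3 - 6) - 135 = -125*(-3 - 6) - 135 = -125*(-9) - 135 = 1125 - 135 = 990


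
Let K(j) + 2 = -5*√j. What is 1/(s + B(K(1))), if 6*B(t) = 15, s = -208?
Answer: -2/411 ≈ -0.0048662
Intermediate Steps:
K(j) = -2 - 5*√j
B(t) = 5/2 (B(t) = (⅙)*15 = 5/2)
1/(s + B(K(1))) = 1/(-208 + 5/2) = 1/(-411/2) = -2/411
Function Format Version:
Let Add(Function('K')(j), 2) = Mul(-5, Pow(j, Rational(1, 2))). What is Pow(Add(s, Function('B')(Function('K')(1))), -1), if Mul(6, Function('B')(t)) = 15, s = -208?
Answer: Rational(-2, 411) ≈ -0.0048662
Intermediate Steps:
Function('K')(j) = Add(-2, Mul(-5, Pow(j, Rational(1, 2))))
Function('B')(t) = Rational(5, 2) (Function('B')(t) = Mul(Rational(1, 6), 15) = Rational(5, 2))
Pow(Add(s, Function('B')(Function('K')(1))), -1) = Pow(Add(-208, Rational(5, 2)), -1) = Pow(Rational(-411, 2), -1) = Rational(-2, 411)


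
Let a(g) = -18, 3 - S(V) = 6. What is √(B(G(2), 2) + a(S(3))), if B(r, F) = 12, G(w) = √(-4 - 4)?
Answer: I*√6 ≈ 2.4495*I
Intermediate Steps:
G(w) = 2*I*√2 (G(w) = √(-8) = 2*I*√2)
S(V) = -3 (S(V) = 3 - 1*6 = 3 - 6 = -3)
√(B(G(2), 2) + a(S(3))) = √(12 - 18) = √(-6) = I*√6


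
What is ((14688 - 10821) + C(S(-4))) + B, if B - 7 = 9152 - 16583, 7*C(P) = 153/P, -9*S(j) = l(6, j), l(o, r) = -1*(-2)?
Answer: -51175/14 ≈ -3655.4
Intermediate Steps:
l(o, r) = 2
S(j) = -2/9 (S(j) = -⅑*2 = -2/9)
C(P) = 153/(7*P) (C(P) = (153/P)/7 = 153/(7*P))
B = -7424 (B = 7 + (9152 - 16583) = 7 - 7431 = -7424)
((14688 - 10821) + C(S(-4))) + B = ((14688 - 10821) + 153/(7*(-2/9))) - 7424 = (3867 + (153/7)*(-9/2)) - 7424 = (3867 - 1377/14) - 7424 = 52761/14 - 7424 = -51175/14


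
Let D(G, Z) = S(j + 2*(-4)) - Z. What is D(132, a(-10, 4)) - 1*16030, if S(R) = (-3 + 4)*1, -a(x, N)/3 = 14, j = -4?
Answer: -15987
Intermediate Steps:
a(x, N) = -42 (a(x, N) = -3*14 = -42)
S(R) = 1 (S(R) = 1*1 = 1)
D(G, Z) = 1 - Z
D(132, a(-10, 4)) - 1*16030 = (1 - 1*(-42)) - 1*16030 = (1 + 42) - 16030 = 43 - 16030 = -15987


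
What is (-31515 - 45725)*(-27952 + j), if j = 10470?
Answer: 1350309680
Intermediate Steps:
(-31515 - 45725)*(-27952 + j) = (-31515 - 45725)*(-27952 + 10470) = -77240*(-17482) = 1350309680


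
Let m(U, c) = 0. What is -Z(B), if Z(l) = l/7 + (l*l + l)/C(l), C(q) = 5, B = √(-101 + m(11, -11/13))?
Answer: 101/5 - 12*I*√101/35 ≈ 20.2 - 3.4457*I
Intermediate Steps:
B = I*√101 (B = √(-101 + 0) = √(-101) = I*√101 ≈ 10.05*I)
Z(l) = l²/5 + 12*l/35 (Z(l) = l/7 + (l*l + l)/5 = l*(⅐) + (l² + l)*(⅕) = l/7 + (l + l²)*(⅕) = l/7 + (l/5 + l²/5) = l²/5 + 12*l/35)
-Z(B) = -I*√101*(12 + 7*(I*√101))/35 = -I*√101*(12 + 7*I*√101)/35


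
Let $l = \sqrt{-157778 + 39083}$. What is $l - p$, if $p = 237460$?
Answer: $-237460 + i \sqrt{118695} \approx -2.3746 \cdot 10^{5} + 344.52 i$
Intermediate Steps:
$l = i \sqrt{118695}$ ($l = \sqrt{-118695} = i \sqrt{118695} \approx 344.52 i$)
$l - p = i \sqrt{118695} - 237460 = -237460 + i \sqrt{118695}$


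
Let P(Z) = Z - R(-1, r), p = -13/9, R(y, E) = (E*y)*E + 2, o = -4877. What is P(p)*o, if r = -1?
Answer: 107294/9 ≈ 11922.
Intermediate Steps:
R(y, E) = 2 + y*E² (R(y, E) = y*E² + 2 = 2 + y*E²)
p = -13/9 (p = -13*⅑ = -13/9 ≈ -1.4444)
P(Z) = -1 + Z (P(Z) = Z - (2 - 1*(-1)²) = Z - (2 - 1*1) = Z - (2 - 1) = Z - 1*1 = Z - 1 = -1 + Z)
P(p)*o = (-1 - 13/9)*(-4877) = -22/9*(-4877) = 107294/9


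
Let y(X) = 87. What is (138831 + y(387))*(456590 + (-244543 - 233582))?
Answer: -2991599130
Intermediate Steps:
(138831 + y(387))*(456590 + (-244543 - 233582)) = (138831 + 87)*(456590 + (-244543 - 233582)) = 138918*(456590 - 478125) = 138918*(-21535) = -2991599130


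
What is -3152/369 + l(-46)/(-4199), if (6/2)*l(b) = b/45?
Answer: -198526834/23241465 ≈ -8.5419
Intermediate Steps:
l(b) = b/135 (l(b) = (b/45)/3 = b/135)
-3152/369 + l(-46)/(-4199) = -3152/369 + ((1/135)*(-46))/(-4199) = -3152*1/369 - 46/135*(-1/4199) = -3152/369 + 46/566865 = -198526834/23241465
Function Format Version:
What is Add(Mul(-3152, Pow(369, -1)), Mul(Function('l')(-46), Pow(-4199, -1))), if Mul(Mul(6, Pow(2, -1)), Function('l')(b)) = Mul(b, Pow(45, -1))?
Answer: Rational(-198526834, 23241465) ≈ -8.5419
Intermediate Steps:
Function('l')(b) = Mul(Rational(1, 135), b) (Function('l')(b) = Mul(Rational(1, 3), Mul(b, Pow(45, -1))) = Mul(Rational(1, 3), Mul(b, Rational(1, 45))) = Mul(Rational(1, 3), Mul(Rational(1, 45), b)) = Mul(Rational(1, 135), b))
Add(Mul(-3152, Pow(369, -1)), Mul(Function('l')(-46), Pow(-4199, -1))) = Add(Mul(-3152, Pow(369, -1)), Mul(Mul(Rational(1, 135), -46), Pow(-4199, -1))) = Add(Mul(-3152, Rational(1, 369)), Mul(Rational(-46, 135), Rational(-1, 4199))) = Add(Rational(-3152, 369), Rational(46, 566865)) = Rational(-198526834, 23241465)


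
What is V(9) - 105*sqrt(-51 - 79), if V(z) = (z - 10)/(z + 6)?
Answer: -1/15 - 105*I*sqrt(130) ≈ -0.066667 - 1197.2*I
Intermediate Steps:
V(z) = (-10 + z)/(6 + z)
V(9) - 105*sqrt(-51 - 79) = (-10 + 9)/(6 + 9) - 105*sqrt(-51 - 79) = -1/15 - 105*I*sqrt(130)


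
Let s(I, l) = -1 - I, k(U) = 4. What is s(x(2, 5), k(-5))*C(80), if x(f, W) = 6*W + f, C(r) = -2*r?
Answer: 5280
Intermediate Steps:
x(f, W) = f + 6*W
s(x(2, 5), k(-5))*C(80) = (-1 - (2 + 6*5))*(-2*80) = (-1 - (2 + 30))*(-160) = (-1 - 1*32)*(-160) = (-1 - 32)*(-160) = -33*(-160) = 5280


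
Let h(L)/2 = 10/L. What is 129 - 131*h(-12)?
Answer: 1042/3 ≈ 347.33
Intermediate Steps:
h(L) = 20/L (h(L) = 2*(10/L) = 20/L)
129 - 131*h(-12) = 129 - 2620/(-12) = 129 - 2620*(-1)/12 = 129 - 131*(-5/3) = 129 + 655/3 = 1042/3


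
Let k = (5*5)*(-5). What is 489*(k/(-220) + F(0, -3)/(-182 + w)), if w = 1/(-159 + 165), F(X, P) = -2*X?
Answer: 12225/44 ≈ 277.84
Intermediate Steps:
w = ⅙ (w = 1/6 = ⅙ ≈ 0.16667)
k = -125 (k = 25*(-5) = -125)
489*(k/(-220) + F(0, -3)/(-182 + w)) = 489*(-125/(-220) + (-2*0)/(-182 + ⅙)) = 489*(-125*(-1/220) + 0/(-1091/6)) = 489*(25/44 + 0*(-6/1091)) = 489*(25/44 + 0) = 489*(25/44) = 12225/44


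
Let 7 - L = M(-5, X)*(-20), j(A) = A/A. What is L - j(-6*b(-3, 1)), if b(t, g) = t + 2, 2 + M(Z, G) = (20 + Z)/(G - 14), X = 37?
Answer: -482/23 ≈ -20.957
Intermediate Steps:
M(Z, G) = -2 + (20 + Z)/(-14 + G) (M(Z, G) = -2 + (20 + Z)/(G - 14) = -2 + (20 + Z)/(-14 + G))
b(t, g) = 2 + t
j(A) = 1
L = -459/23 (L = 7 - (48 - 5 - 2*37)/(-14 + 37)*(-20) = 7 - (48 - 5 - 74)/23*(-20) = 7 - (1/23)*(-31)*(-20) = 7 - (-31)*(-20)/23 = 7 - 1*620/23 = 7 - 620/23 = -459/23 ≈ -19.957)
L - j(-6*b(-3, 1)) = -459/23 - 1*1 = -459/23 - 1 = -482/23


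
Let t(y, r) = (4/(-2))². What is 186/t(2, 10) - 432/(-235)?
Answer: 22719/470 ≈ 48.338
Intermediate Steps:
t(y, r) = 4 (t(y, r) = (4*(-½))² = (-2)² = 4)
186/t(2, 10) - 432/(-235) = 186/4 - 432/(-235) = 186*(¼) - 432*(-1/235) = 93/2 + 432/235 = 22719/470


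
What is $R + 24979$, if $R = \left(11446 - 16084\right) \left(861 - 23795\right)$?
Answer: $106392871$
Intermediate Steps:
$R = 106367892$ ($R = \left(-4638\right) \left(-22934\right) = 106367892$)
$R + 24979 = 106367892 + 24979 = 106392871$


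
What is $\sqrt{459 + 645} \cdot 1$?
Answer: $4 \sqrt{69} \approx 33.227$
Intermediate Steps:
$\sqrt{459 + 645} \cdot 1 = \sqrt{1104} \cdot 1 = 4 \sqrt{69} \cdot 1 = 4 \sqrt{69}$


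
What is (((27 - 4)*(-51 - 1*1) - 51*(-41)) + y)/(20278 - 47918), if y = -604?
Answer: -291/27640 ≈ -0.010528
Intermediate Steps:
(((27 - 4)*(-51 - 1*1) - 51*(-41)) + y)/(20278 - 47918) = (((27 - 4)*(-51 - 1*1) - 51*(-41)) - 604)/(20278 - 47918) = ((23*(-51 - 1) + 2091) - 604)/(-27640) = ((23*(-52) + 2091) - 604)*(-1/27640) = ((-1196 + 2091) - 604)*(-1/27640) = (895 - 604)*(-1/27640) = 291*(-1/27640) = -291/27640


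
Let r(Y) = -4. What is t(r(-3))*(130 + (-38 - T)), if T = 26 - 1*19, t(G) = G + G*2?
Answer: -1020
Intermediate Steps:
t(G) = 3*G (t(G) = G + 2*G = 3*G)
T = 7 (T = 26 - 19 = 7)
t(r(-3))*(130 + (-38 - T)) = (3*(-4))*(130 + (-38 - 1*7)) = -12*(130 + (-38 - 7)) = -12*(130 - 45) = -12*85 = -1020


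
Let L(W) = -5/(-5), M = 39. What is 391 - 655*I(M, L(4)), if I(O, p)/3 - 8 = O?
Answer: -91964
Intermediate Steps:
L(W) = 1 (L(W) = -5*(-⅕) = 1)
I(O, p) = 24 + 3*O
391 - 655*I(M, L(4)) = 391 - 655*(24 + 3*39) = 391 - 655*(24 + 117) = 391 - 655*141 = 391 - 92355 = -91964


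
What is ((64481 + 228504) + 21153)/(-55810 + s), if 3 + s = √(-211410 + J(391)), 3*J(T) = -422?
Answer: -52598952582/9345907559 - 628276*I*√475989/9345907559 ≈ -5.628 - 0.04638*I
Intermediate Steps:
J(T) = -422/3 (J(T) = (⅓)*(-422) = -422/3)
s = -3 + 2*I*√475989/3 (s = -3 + √(-211410 - 422/3) = -3 + √(-634652/3) = -3 + 2*I*√475989/3 ≈ -3.0 + 459.95*I)
((64481 + 228504) + 21153)/(-55810 + s) = ((64481 + 228504) + 21153)/(-55810 + (-3 + 2*I*√475989/3)) = (292985 + 21153)/(-55813 + 2*I*√475989/3) = 314138/(-55813 + 2*I*√475989/3)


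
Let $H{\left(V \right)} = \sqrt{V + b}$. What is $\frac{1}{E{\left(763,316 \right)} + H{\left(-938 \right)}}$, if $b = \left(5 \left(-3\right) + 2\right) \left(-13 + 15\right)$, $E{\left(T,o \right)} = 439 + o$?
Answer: $\frac{755}{570989} - \frac{2 i \sqrt{241}}{570989} \approx 0.0013223 - 5.4376 \cdot 10^{-5} i$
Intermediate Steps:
$b = -26$ ($b = \left(-15 + 2\right) 2 = \left(-13\right) 2 = -26$)
$H{\left(V \right)} = \sqrt{-26 + V}$ ($H{\left(V \right)} = \sqrt{V - 26} = \sqrt{-26 + V}$)
$\frac{1}{E{\left(763,316 \right)} + H{\left(-938 \right)}} = \frac{1}{\left(439 + 316\right) + \sqrt{-26 - 938}} = \frac{1}{755 + \sqrt{-964}} = \frac{1}{755 + 2 i \sqrt{241}}$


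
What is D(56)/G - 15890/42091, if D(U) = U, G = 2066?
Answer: -2176546/6211429 ≈ -0.35041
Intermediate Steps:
D(56)/G - 15890/42091 = 56/2066 - 15890/42091 = 56*(1/2066) - 15890*1/42091 = 28/1033 - 2270/6013 = -2176546/6211429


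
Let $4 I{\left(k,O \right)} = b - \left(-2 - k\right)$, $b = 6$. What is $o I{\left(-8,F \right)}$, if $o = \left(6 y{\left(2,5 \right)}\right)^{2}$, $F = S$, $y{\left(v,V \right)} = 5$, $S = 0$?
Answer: $0$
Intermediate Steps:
$F = 0$
$o = 900$ ($o = \left(6 \cdot 5\right)^{2} = 30^{2} = 900$)
$I{\left(k,O \right)} = 2 + \frac{k}{4}$ ($I{\left(k,O \right)} = \frac{6 - \left(-2 - k\right)}{4} = \frac{6 + \left(O + \left(2 + k - O\right)\right)}{4} = \frac{6 + \left(2 + k\right)}{4} = \frac{8 + k}{4} = 2 + \frac{k}{4}$)
$o I{\left(-8,F \right)} = 900 \left(2 + \frac{1}{4} \left(-8\right)\right) = 900 \left(2 - 2\right) = 900 \cdot 0 = 0$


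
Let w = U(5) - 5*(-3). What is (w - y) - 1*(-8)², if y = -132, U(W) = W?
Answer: 88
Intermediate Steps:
w = 20 (w = 5 - 5*(-3) = 5 + 15 = 20)
(w - y) - 1*(-8)² = (20 - 1*(-132)) - 1*(-8)² = (20 + 132) - 1*64 = 152 - 64 = 88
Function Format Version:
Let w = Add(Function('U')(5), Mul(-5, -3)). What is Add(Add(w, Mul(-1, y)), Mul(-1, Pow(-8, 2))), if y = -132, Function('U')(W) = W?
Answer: 88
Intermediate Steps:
w = 20 (w = Add(5, Mul(-5, -3)) = Add(5, 15) = 20)
Add(Add(w, Mul(-1, y)), Mul(-1, Pow(-8, 2))) = Add(Add(20, Mul(-1, -132)), Mul(-1, Pow(-8, 2))) = Add(Add(20, 132), Mul(-1, 64)) = Add(152, -64) = 88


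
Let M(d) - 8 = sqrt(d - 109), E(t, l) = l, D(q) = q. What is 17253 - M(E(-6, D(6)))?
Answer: 17245 - I*sqrt(103) ≈ 17245.0 - 10.149*I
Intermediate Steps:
M(d) = 8 + sqrt(-109 + d) (M(d) = 8 + sqrt(d - 109) = 8 + sqrt(-109 + d))
17253 - M(E(-6, D(6))) = 17253 - (8 + sqrt(-109 + 6)) = 17253 - (8 + sqrt(-103)) = 17253 - (8 + I*sqrt(103)) = 17253 + (-8 - I*sqrt(103)) = 17245 - I*sqrt(103)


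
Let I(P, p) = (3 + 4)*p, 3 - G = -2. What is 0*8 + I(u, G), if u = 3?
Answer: 35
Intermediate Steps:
G = 5 (G = 3 - 1*(-2) = 3 + 2 = 5)
I(P, p) = 7*p
0*8 + I(u, G) = 0*8 + 7*5 = 0 + 35 = 35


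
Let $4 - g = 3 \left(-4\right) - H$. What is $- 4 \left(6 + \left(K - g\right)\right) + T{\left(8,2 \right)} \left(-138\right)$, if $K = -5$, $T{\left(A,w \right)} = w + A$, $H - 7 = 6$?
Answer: $-1268$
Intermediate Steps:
$H = 13$ ($H = 7 + 6 = 13$)
$T{\left(A,w \right)} = A + w$
$g = 29$ ($g = 4 - \left(3 \left(-4\right) - 13\right) = 4 - \left(-12 - 13\right) = 4 - -25 = 4 + 25 = 29$)
$- 4 \left(6 + \left(K - g\right)\right) + T{\left(8,2 \right)} \left(-138\right) = - 4 \left(6 - 34\right) + \left(8 + 2\right) \left(-138\right) = - 4 \left(6 - 34\right) + 10 \left(-138\right) = - 4 \left(6 - 34\right) - 1380 = \left(-4\right) \left(-28\right) - 1380 = 112 - 1380 = -1268$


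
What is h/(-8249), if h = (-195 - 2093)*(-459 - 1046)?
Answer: -3443440/8249 ≈ -417.44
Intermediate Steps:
h = 3443440 (h = -2288*(-1505) = 3443440)
h/(-8249) = 3443440/(-8249) = 3443440*(-1/8249) = -3443440/8249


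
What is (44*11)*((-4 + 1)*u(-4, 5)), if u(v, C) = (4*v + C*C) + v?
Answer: -7260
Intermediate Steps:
u(v, C) = C² + 5*v (u(v, C) = (4*v + C²) + v = (C² + 4*v) + v = C² + 5*v)
(44*11)*((-4 + 1)*u(-4, 5)) = (44*11)*((-4 + 1)*(5² + 5*(-4))) = 484*(-3*(25 - 20)) = 484*(-3*5) = 484*(-15) = -7260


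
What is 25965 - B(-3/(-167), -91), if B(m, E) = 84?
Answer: 25881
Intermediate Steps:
25965 - B(-3/(-167), -91) = 25965 - 1*84 = 25965 - 84 = 25881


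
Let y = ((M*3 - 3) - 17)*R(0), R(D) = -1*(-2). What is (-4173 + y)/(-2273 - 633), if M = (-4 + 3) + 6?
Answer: 4183/2906 ≈ 1.4394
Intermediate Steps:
R(D) = 2
M = 5 (M = -1 + 6 = 5)
y = -10 (y = ((5*3 - 3) - 17)*2 = ((15 - 3) - 17)*2 = (12 - 17)*2 = -5*2 = -10)
(-4173 + y)/(-2273 - 633) = (-4173 - 10)/(-2273 - 633) = -4183/(-2906) = -4183*(-1/2906) = 4183/2906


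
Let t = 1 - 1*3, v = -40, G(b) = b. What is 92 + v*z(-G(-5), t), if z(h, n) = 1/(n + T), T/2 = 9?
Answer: 179/2 ≈ 89.500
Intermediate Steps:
T = 18 (T = 2*9 = 18)
t = -2 (t = 1 - 3 = -2)
z(h, n) = 1/(18 + n) (z(h, n) = 1/(n + 18) = 1/(18 + n))
92 + v*z(-G(-5), t) = 92 - 40/(18 - 2) = 92 - 40/16 = 92 - 40*1/16 = 92 - 5/2 = 179/2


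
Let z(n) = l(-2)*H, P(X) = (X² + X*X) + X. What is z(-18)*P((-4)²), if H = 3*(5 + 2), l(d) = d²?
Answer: 44352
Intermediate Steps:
P(X) = X + 2*X² (P(X) = (X² + X²) + X = 2*X² + X = X + 2*X²)
H = 21 (H = 3*7 = 21)
z(n) = 84 (z(n) = (-2)²*21 = 4*21 = 84)
z(-18)*P((-4)²) = 84*((-4)²*(1 + 2*(-4)²)) = 84*(16*(1 + 2*16)) = 84*(16*(1 + 32)) = 84*(16*33) = 84*528 = 44352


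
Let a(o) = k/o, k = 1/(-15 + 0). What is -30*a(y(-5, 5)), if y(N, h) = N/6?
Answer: -12/5 ≈ -2.4000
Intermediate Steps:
k = -1/15 (k = 1/(-15) = -1/15 ≈ -0.066667)
y(N, h) = N/6 (y(N, h) = N*(1/6) = N/6)
a(o) = -1/(15*o)
-30*a(y(-5, 5)) = -(-2)/((1/6)*(-5)) = -(-2)/(-5/6) = -(-2)*(-6)/5 = -30*2/25 = -12/5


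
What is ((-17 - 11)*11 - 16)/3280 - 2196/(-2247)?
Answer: 539571/614180 ≈ 0.87852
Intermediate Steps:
((-17 - 11)*11 - 16)/3280 - 2196/(-2247) = (-28*11 - 16)*(1/3280) - 2196*(-1/2247) = (-308 - 16)*(1/3280) + 732/749 = -324*1/3280 + 732/749 = -81/820 + 732/749 = 539571/614180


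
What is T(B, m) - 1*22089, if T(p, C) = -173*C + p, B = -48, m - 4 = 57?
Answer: -32690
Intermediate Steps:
m = 61 (m = 4 + 57 = 61)
T(p, C) = p - 173*C
T(B, m) - 1*22089 = (-48 - 173*61) - 1*22089 = (-48 - 10553) - 22089 = -10601 - 22089 = -32690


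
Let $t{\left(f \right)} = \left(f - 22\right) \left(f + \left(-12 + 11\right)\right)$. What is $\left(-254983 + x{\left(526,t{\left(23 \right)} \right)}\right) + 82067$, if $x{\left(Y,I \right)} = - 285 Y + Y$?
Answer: $-322300$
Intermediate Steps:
$t{\left(f \right)} = \left(-1 + f\right) \left(-22 + f\right)$ ($t{\left(f \right)} = \left(-22 + f\right) \left(f - 1\right) = \left(-22 + f\right) \left(-1 + f\right) = \left(-1 + f\right) \left(-22 + f\right)$)
$x{\left(Y,I \right)} = - 284 Y$
$\left(-254983 + x{\left(526,t{\left(23 \right)} \right)}\right) + 82067 = \left(-254983 - 149384\right) + 82067 = -404367 + 82067 = -322300$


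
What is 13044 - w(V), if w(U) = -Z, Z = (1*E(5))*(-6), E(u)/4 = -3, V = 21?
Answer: 13116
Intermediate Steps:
E(u) = -12 (E(u) = 4*(-3) = -12)
Z = 72 (Z = (1*(-12))*(-6) = -12*(-6) = 72)
w(U) = -72 (w(U) = -1*72 = -72)
13044 - w(V) = 13044 - 1*(-72) = 13044 + 72 = 13116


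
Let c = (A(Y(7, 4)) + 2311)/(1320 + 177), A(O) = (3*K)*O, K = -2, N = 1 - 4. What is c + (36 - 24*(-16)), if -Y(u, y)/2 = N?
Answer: 631015/1497 ≈ 421.52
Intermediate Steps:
N = -3
Y(u, y) = 6 (Y(u, y) = -2*(-3) = 6)
A(O) = -6*O (A(O) = (3*(-2))*O = -6*O)
c = 2275/1497 (c = (-6*6 + 2311)/(1320 + 177) = (-36 + 2311)/1497 = 2275*(1/1497) = 2275/1497 ≈ 1.5197)
c + (36 - 24*(-16)) = 2275/1497 + (36 - 24*(-16)) = 2275/1497 + (36 + 384) = 2275/1497 + 420 = 631015/1497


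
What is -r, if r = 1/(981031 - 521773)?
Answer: -1/459258 ≈ -2.1774e-6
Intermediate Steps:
r = 1/459258 ≈ 2.1774e-6
-r = -1*1/459258 = -1/459258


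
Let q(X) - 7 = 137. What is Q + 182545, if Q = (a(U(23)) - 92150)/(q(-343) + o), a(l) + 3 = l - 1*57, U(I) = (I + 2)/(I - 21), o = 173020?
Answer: 63220260365/346328 ≈ 1.8254e+5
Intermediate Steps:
U(I) = (2 + I)/(-21 + I)
a(l) = -60 + l (a(l) = -3 + (l - 1*57) = -3 + (l - 57) = -3 + (-57 + l) = -60 + l)
q(X) = 144 (q(X) = 7 + 137 = 144)
Q = -184395/346328 (Q = ((-60 + (2 + 23)/(-21 + 23)) - 92150)/(144 + 173020) = ((-60 + 25/2) - 92150)/173164 = ((-60 + (½)*25) - 92150)*(1/173164) = ((-60 + 25/2) - 92150)*(1/173164) = (-95/2 - 92150)*(1/173164) = -184395/2*1/173164 = -184395/346328 ≈ -0.53243)
Q + 182545 = -184395/346328 + 182545 = 63220260365/346328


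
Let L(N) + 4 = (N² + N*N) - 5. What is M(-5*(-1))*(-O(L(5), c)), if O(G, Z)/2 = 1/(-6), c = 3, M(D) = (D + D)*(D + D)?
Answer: 100/3 ≈ 33.333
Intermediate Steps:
M(D) = 4*D² (M(D) = (2*D)*(2*D) = 4*D²)
L(N) = -9 + 2*N² (L(N) = -4 + ((N² + N*N) - 5) = -4 + ((N² + N²) - 5) = -4 + (2*N² - 5) = -4 + (-5 + 2*N²) = -9 + 2*N²)
O(G, Z) = -⅓ (O(G, Z) = 2*(1/(-6)) = 2*(1*(-⅙)) = 2*(-⅙) = -⅓)
M(-5*(-1))*(-O(L(5), c)) = (4*(-5*(-1))²)*(-1*(-⅓)) = (4*5²)*(⅓) = (4*25)*(⅓) = 100*(⅓) = 100/3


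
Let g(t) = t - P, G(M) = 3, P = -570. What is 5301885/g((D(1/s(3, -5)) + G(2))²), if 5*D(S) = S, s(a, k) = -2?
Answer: 530188500/57841 ≈ 9166.3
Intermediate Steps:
D(S) = S/5
g(t) = 570 + t (g(t) = t - 1*(-570) = t + 570 = 570 + t)
5301885/g((D(1/s(3, -5)) + G(2))²) = 5301885/(570 + ((⅕)/(-2) + 3)²) = 5301885/(570 + ((⅕)*(-½) + 3)²) = 5301885/(570 + (-⅒ + 3)²) = 5301885/(570 + (29/10)²) = 5301885/(570 + 841/100) = 5301885/(57841/100) = 5301885*(100/57841) = 530188500/57841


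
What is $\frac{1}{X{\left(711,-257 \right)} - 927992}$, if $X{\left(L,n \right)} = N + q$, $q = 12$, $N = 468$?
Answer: $- \frac{1}{927512} \approx -1.0782 \cdot 10^{-6}$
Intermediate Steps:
$X{\left(L,n \right)} = 480$ ($X{\left(L,n \right)} = 468 + 12 = 480$)
$\frac{1}{X{\left(711,-257 \right)} - 927992} = \frac{1}{480 - 927992} = \frac{1}{-927512} = - \frac{1}{927512}$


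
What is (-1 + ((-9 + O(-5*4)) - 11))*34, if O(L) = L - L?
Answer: -714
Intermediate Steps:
O(L) = 0
(-1 + ((-9 + O(-5*4)) - 11))*34 = (-1 + ((-9 + 0) - 11))*34 = (-1 + (-9 - 11))*34 = (-1 - 20)*34 = -21*34 = -714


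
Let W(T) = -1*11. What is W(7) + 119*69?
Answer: 8200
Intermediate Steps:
W(T) = -11
W(7) + 119*69 = -11 + 119*69 = -11 + 8211 = 8200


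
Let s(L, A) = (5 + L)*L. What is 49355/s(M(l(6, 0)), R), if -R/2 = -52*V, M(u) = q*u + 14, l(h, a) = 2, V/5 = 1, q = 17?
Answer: 49355/2544 ≈ 19.401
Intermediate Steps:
V = 5 (V = 5*1 = 5)
M(u) = 14 + 17*u (M(u) = 17*u + 14 = 14 + 17*u)
R = 520 (R = -(-104)*5 = -2*(-260) = 520)
s(L, A) = L*(5 + L)
49355/s(M(l(6, 0)), R) = 49355/(((14 + 17*2)*(5 + (14 + 17*2)))) = 49355/(((14 + 34)*(5 + (14 + 34)))) = 49355/((48*(5 + 48))) = 49355/((48*53)) = 49355/2544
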